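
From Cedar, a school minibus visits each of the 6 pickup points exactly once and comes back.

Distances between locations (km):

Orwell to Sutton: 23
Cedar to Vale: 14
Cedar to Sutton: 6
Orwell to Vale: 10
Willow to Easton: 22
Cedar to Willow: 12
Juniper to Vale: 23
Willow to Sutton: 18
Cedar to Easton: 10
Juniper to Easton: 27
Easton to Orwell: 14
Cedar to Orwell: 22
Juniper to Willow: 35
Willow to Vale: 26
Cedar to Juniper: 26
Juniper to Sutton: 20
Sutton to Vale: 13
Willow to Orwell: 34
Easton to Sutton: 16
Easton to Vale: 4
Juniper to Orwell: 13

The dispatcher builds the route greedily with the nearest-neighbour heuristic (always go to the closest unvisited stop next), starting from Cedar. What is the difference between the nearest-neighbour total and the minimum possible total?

The nearest-neighbour route is 10 km longer than optimal.

Cedar: Sutton=6, Easton=10, Willow=12, Vale=14, Orwell=22, Juniper=26 ⇒ Sutton
Sutton: Vale=13, Easton=16, Willow=18, Juniper=20, Orwell=23 ⇒ Vale
Vale: Easton=4, Orwell=10, Juniper=23, Willow=26 ⇒ Easton
Easton: Orwell=14, Willow=22, Juniper=27 ⇒ Orwell
Orwell: Juniper=13, Willow=34 ⇒ Juniper
Juniper: Willow=35 ⇒ Willow
NN route Cedar → Sutton → Vale → Easton → Orwell → Juniper → Willow → Cedar costs 97.
Optimal: Cedar → Willow → Easton → Vale → Orwell → Juniper → Sutton → Cedar costs 87 (by enumerating all 360 distinct tours).
Excess = 97 − 87 = 10.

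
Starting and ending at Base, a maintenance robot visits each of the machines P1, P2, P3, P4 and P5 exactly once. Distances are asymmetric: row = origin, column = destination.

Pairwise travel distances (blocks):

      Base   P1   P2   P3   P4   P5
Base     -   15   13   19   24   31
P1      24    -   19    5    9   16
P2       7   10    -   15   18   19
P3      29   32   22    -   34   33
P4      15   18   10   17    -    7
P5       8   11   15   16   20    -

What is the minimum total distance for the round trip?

Base - P1 - P2 - P3 - P4 - P5 - Base: 15+19+15+34+7+8 = 98
Base - P1 - P2 - P3 - P5 - P4 - Base: 15+19+15+33+20+15 = 117
Base - P1 - P2 - P4 - P3 - P5 - Base: 15+19+18+17+33+8 = 110
Base - P1 - P2 - P4 - P5 - P3 - Base: 15+19+18+7+16+29 = 104
Base - P1 - P2 - P5 - P3 - P4 - Base: 15+19+19+16+34+15 = 118
Base - P1 - P2 - P5 - P4 - P3 - Base: 15+19+19+20+17+29 = 119
Base - P1 - P3 - P2 - P4 - P5 - Base: 15+5+22+18+7+8 = 75
Base - P1 - P3 - P2 - P5 - P4 - Base: 15+5+22+19+20+15 = 96
Base - P1 - P3 - P4 - P2 - P5 - Base: 15+5+34+10+19+8 = 91
Base - P1 - P3 - P4 - P5 - P2 - Base: 15+5+34+7+15+7 = 83
Base - P1 - P3 - P5 - P2 - P4 - Base: 15+5+33+15+18+15 = 101
Base - P1 - P3 - P5 - P4 - P2 - Base: 15+5+33+20+10+7 = 90
Base - P1 - P4 - P2 - P3 - P5 - Base: 15+9+10+15+33+8 = 90
Base - P1 - P4 - P2 - P5 - P3 - Base: 15+9+10+19+16+29 = 98
… (106 more)
The minimum is 75.
One optimal route: Base → P1 → P3 → P2 → P4 → P5 → Base.

Minimum total distance: 75 blocks.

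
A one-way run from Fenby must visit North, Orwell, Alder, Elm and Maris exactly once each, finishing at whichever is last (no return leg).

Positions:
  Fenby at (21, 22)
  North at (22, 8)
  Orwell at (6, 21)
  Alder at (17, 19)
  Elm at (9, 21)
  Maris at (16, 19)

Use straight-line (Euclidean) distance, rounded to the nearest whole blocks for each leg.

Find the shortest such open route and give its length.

Shortest open route: 37 blocks.

There are 5! = 120 possible orderings.
Fenby - North - Orwell - Alder - Elm - Maris: 14+21+11+8+7 = 61
Fenby - North - Orwell - Alder - Maris - Elm: 14+21+11+1+7 = 54
Fenby - North - Orwell - Elm - Alder - Maris: 14+21+3+8+1 = 47
Fenby - North - Orwell - Elm - Maris - Alder: 14+21+3+7+1 = 46
Fenby - North - Orwell - Maris - Alder - Elm: 14+21+10+1+8 = 54
Fenby - North - Orwell - Maris - Elm - Alder: 14+21+10+7+8 = 60
Fenby - North - Alder - Orwell - Elm - Maris: 14+12+11+3+7 = 47
Fenby - North - Alder - Orwell - Maris - Elm: 14+12+11+10+7 = 54
Fenby - North - Alder - Elm - Orwell - Maris: 14+12+8+3+10 = 47
Fenby - North - Alder - Elm - Maris - Orwell: 14+12+8+7+10 = 51
Fenby - North - Alder - Maris - Orwell - Elm: 14+12+1+10+3 = 40
Fenby - North - Alder - Maris - Elm - Orwell: 14+12+1+7+3 = 37
Fenby - North - Elm - Orwell - Alder - Maris: 14+18+3+11+1 = 47
Fenby - North - Elm - Orwell - Maris - Alder: 14+18+3+10+1 = 46
… (106 more)
The minimum is 37.
One shortest path: Fenby → North → Alder → Maris → Elm → Orwell.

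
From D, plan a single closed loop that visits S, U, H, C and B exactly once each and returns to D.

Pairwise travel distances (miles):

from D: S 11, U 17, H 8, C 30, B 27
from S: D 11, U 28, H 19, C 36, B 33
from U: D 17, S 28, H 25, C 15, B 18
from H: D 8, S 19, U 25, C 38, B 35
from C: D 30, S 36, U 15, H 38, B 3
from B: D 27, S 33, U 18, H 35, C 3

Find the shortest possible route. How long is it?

There are 60 distinct closed tours to check (reversals are equivalent).
D→S→U→H→C→B→D: 11+28+25+38+3+27 = 132
D→S→U→H→B→C→D: 11+28+25+35+3+30 = 132
D→S→U→C→H→B→D: 11+28+15+38+35+27 = 154
D→S→U→C→B→H→D: 11+28+15+3+35+8 = 100
D→S→U→B→H→C→D: 11+28+18+35+38+30 = 160
D→S→U→B→C→H→D: 11+28+18+3+38+8 = 106
D→S→H→U→C→B→D: 11+19+25+15+3+27 = 100
D→S→H→U→B→C→D: 11+19+25+18+3+30 = 106
D→S→H→C→U→B→D: 11+19+38+15+18+27 = 128
D→S→H→C→B→U→D: 11+19+38+3+18+17 = 106
D→S→H→B→U→C→D: 11+19+35+18+15+30 = 128
D→S→H→B→C→U→D: 11+19+35+3+15+17 = 100
D→S→C→U→H→B→D: 11+36+15+25+35+27 = 149
D→S→C→U→B→H→D: 11+36+15+18+35+8 = 123
… (46 more)
D→S→B→C→U→H→D: 11+33+3+15+25+8 = 95  ← best
The minimum is 95.
One optimal route: D → S → B → C → U → H → D (or its reverse).

Shortest round trip = 95 miles.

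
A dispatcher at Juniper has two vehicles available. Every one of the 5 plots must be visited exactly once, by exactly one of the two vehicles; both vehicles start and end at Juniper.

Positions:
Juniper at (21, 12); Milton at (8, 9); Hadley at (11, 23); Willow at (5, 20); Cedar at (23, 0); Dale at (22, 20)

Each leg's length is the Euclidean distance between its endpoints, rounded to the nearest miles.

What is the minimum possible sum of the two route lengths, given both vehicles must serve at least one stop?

Try each way of splitting the stops between the two vehicles (each non-empty) and, for each split, find the best tour for each vehicle:
  {Milton} + {Hadley, Willow, Cedar, Dale}: 26 + 65 = 91
  {Hadley} + {Milton, Willow, Cedar, Dale}: 30 + 65 = 95
  {Milton, Hadley} + {Willow, Cedar, Dale}: 42 + 64 = 106
  {Willow} + {Milton, Hadley, Cedar, Dale}: 36 + 62 = 98
  {Milton, Willow} + {Hadley, Cedar, Dale}: 42 + 57 = 99
  {Hadley, Willow} + {Milton, Cedar, Dale}: 40 + 55 = 95
  … (15 splits in total)
  {Cedar} + {Milton, Hadley, Willow, Dale}: 24 + 50 = 74  ← best
Best: vehicle 1 Juniper → Cedar → Juniper = 24; vehicle 2 Juniper → Milton → Willow → Hadley → Dale → Juniper = 50; combined 74.

Minimum combined distance: 74 miles.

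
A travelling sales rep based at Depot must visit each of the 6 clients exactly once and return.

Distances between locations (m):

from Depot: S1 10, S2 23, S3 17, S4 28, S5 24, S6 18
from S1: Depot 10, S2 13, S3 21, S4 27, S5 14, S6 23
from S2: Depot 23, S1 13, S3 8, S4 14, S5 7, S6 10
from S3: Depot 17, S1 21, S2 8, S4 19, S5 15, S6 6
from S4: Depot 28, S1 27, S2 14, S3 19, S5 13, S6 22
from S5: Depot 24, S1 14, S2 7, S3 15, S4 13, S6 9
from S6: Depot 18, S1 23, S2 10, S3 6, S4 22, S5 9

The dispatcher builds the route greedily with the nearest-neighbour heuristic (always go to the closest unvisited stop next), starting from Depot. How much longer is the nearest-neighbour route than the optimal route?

Depot: S1=10, S3=17, S6=18, S2=23, S5=24, S4=28 ⇒ S1
S1: S2=13, S5=14, S3=21, S6=23, S4=27 ⇒ S2
S2: S5=7, S3=8, S6=10, S4=14 ⇒ S5
S5: S6=9, S4=13, S3=15 ⇒ S6
S6: S3=6, S4=22 ⇒ S3
S3: S4=19 ⇒ S4
NN route Depot → S1 → S2 → S5 → S6 → S3 → S4 → Depot costs 92.
Optimal: Depot → S1 → S2 → S4 → S5 → S6 → S3 → Depot costs 82 (by enumerating all 360 distinct tours).
Excess = 92 − 82 = 10.

Excess over optimum: 10 m.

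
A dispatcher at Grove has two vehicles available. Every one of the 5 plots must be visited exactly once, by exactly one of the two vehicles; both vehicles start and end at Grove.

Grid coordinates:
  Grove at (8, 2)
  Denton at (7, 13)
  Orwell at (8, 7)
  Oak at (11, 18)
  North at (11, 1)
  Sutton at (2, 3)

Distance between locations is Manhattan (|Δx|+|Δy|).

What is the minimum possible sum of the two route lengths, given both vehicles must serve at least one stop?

Try each way of splitting the stops between the two vehicles (each non-empty) and, for each split, find the best tour for each vehicle:
  {Denton} + {Orwell, Oak, North, Sutton}: 24 + 52 = 76
  {Orwell} + {Denton, Oak, North, Sutton}: 10 + 52 = 62
  {Denton, Orwell} + {Oak, North, Sutton}: 24 + 52 = 76
  {Oak} + {Denton, Orwell, North, Sutton}: 38 + 42 = 80
  {Denton, Oak} + {Orwell, North, Sutton}: 40 + 30 = 70
  {Orwell, Oak} + {Denton, North, Sutton}: 38 + 42 = 80
  … (15 splits in total)
  {Denton, Orwell, Oak, North} + {Sutton}: 42 + 14 = 56  ← best
Best: vehicle 1 Grove → Orwell → Denton → Oak → North → Grove = 42; vehicle 2 Grove → Sutton → Grove = 14; combined 56.

56 — the smallest possible combined total.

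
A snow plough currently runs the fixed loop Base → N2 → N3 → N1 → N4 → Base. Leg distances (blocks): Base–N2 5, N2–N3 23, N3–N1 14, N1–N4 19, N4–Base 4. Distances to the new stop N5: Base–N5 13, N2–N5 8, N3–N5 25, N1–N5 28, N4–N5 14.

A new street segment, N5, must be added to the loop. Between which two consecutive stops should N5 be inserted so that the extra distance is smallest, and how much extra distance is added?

Insertion cost between consecutive stops i–j is d(i,N5) + d(N5,j) − d(i,j):
  between Base and N2: 13 + 8 − 5 = 16
  between N2 and N3: 8 + 25 − 23 = 10
  between N3 and N1: 25 + 28 − 14 = 39
  between N1 and N4: 28 + 14 − 19 = 23
  between N4 and Base: 14 + 13 − 4 = 23
Cheapest insertion is between N2 and N3, adding 10.
New total = 65 + 10 = 75.

Adding 10 blocks by placing N5 on the N2–N3 leg.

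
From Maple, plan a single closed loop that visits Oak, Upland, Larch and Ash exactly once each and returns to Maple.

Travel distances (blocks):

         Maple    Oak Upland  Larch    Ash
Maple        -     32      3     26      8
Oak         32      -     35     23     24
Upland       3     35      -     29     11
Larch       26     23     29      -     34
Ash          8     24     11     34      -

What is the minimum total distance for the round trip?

Minimum total distance: 87 blocks.

With 4 stops there are 4!/2 = 12 distinct round trips (a route and its reverse cost the same).
Maple → Oak → Upland → Larch → Ash → Maple: 32+35+29+34+8 = 138
Maple → Oak → Upland → Ash → Larch → Maple: 32+35+11+34+26 = 138
Maple → Oak → Larch → Upland → Ash → Maple: 32+23+29+11+8 = 103
Maple → Oak → Larch → Ash → Upland → Maple: 32+23+34+11+3 = 103
Maple → Oak → Ash → Upland → Larch → Maple: 32+24+11+29+26 = 122
Maple → Oak → Ash → Larch → Upland → Maple: 32+24+34+29+3 = 122
Maple → Upland → Oak → Larch → Ash → Maple: 3+35+23+34+8 = 103
Maple → Upland → Oak → Ash → Larch → Maple: 3+35+24+34+26 = 122
Maple → Upland → Larch → Oak → Ash → Maple: 3+29+23+24+8 = 87
Maple → Upland → Ash → Oak → Larch → Maple: 3+11+24+23+26 = 87
Maple → Larch → Oak → Upland → Ash → Maple: 26+23+35+11+8 = 103
Maple → Larch → Upland → Oak → Ash → Maple: 26+29+35+24+8 = 122
The minimum is 87.
One optimal route: Maple → Upland → Larch → Oak → Ash → Maple (or its reverse).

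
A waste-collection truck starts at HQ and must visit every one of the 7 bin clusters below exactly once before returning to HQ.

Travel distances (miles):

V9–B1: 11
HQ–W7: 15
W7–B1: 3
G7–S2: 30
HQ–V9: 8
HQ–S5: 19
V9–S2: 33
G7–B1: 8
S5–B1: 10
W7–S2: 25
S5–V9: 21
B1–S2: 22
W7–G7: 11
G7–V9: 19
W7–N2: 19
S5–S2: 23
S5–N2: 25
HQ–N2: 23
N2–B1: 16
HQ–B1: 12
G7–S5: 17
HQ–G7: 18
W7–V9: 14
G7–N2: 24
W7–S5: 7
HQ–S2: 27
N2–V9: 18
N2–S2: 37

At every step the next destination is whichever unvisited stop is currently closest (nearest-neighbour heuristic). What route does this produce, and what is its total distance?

At HQ the remaining stops are V9 8, B1 12, W7 15, G7 18, S5 19, N2 23, S2 27; go to V9.
At V9 the remaining stops are B1 11, W7 14, N2 18, G7 19, S5 21, S2 33; go to B1.
At B1 the remaining stops are W7 3, G7 8, S5 10, N2 16, S2 22; go to W7.
At W7 the remaining stops are S5 7, G7 11, N2 19, S2 25; go to S5.
At S5 the remaining stops are G7 17, S2 23, N2 25; go to G7.
At G7 the remaining stops are N2 24, S2 30; go to N2.
At N2 the remaining stops are S2 37; go to S2.
Return S2→HQ: 27.
Total = 8 + 11 + 3 + 7 + 17 + 24 + 37 + 27 = 134.

Total distance 134 miles via the nearest-neighbour route HQ → V9 → B1 → W7 → S5 → G7 → N2 → S2 → HQ.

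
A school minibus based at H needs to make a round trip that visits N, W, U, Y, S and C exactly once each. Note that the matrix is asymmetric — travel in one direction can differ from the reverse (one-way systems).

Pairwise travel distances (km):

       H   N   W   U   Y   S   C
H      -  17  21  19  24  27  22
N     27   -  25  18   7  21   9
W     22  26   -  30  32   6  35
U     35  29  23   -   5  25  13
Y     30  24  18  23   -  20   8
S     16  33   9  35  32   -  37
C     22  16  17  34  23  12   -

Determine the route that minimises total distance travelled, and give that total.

H→N→W→U→Y→S→C→H: 17+25+30+5+20+37+22 = 156
H→N→W→U→Y→C→S→H: 17+25+30+5+8+12+16 = 113
H→N→W→U→S→Y→C→H: 17+25+30+25+32+8+22 = 159
H→N→W→U→S→C→Y→H: 17+25+30+25+37+23+30 = 187
H→N→W→U→C→Y→S→H: 17+25+30+13+23+20+16 = 144
H→N→W→U→C→S→Y→H: 17+25+30+13+12+32+30 = 159
H→N→W→Y→U→S→C→H: 17+25+32+23+25+37+22 = 181
H→N→W→Y→U→C→S→H: 17+25+32+23+13+12+16 = 138
… (712 more)
H→N→U→Y→C→W→S→H: 17+18+5+8+17+6+16 = 87  ← best
The minimum is 87.
One optimal route: H → N → U → Y → C → W → S → H.

Minimum total distance: 87 km.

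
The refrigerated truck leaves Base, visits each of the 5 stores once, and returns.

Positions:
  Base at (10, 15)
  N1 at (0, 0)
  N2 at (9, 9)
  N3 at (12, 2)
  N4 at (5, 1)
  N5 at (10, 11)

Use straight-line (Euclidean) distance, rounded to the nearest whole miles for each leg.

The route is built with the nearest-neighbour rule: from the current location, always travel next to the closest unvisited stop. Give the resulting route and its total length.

Total distance 44 miles via the nearest-neighbour route Base → N5 → N2 → N3 → N4 → N1 → Base.

Base → [N5:4 / N2:6 / N3:13 / N4:15 / N1:18] → N5 (4)
N5 → [N2:2 / N3:9 / N4:11 / N1:15] → N2 (2)
N2 → [N3:8 / N4:9 / N1:13] → N3 (8)
N3 → [N4:7 / N1:12] → N4 (7)
N4 → [N1:5] → N1 (5)
Return N1→Base: 18.
Total = 4 + 2 + 8 + 7 + 5 + 18 = 44.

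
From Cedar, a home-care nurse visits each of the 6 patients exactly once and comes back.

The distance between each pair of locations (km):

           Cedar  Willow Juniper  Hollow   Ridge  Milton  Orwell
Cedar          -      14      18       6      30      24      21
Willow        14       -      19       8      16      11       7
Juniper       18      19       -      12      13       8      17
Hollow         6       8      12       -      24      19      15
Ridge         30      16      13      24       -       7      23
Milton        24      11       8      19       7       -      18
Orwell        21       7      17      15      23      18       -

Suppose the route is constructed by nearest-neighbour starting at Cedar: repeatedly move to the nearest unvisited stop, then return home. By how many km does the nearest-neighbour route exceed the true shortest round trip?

6 km longer than the optimal tour.

From Cedar: Hollow=6, Willow=14, Juniper=18, Orwell=21, Milton=24, Ridge=30 → choose Hollow (6).
From Hollow: Willow=8, Juniper=12, Orwell=15, Milton=19, Ridge=24 → choose Willow (8).
From Willow: Orwell=7, Milton=11, Ridge=16, Juniper=19 → choose Orwell (7).
From Orwell: Juniper=17, Milton=18, Ridge=23 → choose Juniper (17).
From Juniper: Milton=8, Ridge=13 → choose Milton (8).
From Milton: Ridge=7 → choose Ridge (7).
NN route Cedar → Hollow → Willow → Orwell → Juniper → Milton → Ridge → Cedar costs 83.
Optimal: Cedar → Willow → Orwell → Ridge → Milton → Juniper → Hollow → Cedar costs 77 (by enumerating all 360 distinct tours).
Excess = 83 − 77 = 6.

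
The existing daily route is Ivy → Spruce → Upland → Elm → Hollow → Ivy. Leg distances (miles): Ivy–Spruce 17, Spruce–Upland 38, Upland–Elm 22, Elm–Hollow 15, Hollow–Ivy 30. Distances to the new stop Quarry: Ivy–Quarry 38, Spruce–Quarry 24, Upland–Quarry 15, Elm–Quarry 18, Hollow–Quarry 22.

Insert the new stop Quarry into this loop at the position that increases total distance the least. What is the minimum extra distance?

Insertion cost between consecutive stops i–j is d(i,Quarry) + d(Quarry,j) − d(i,j):
  between Ivy and Spruce: 38 + 24 − 17 = 45
  between Spruce and Upland: 24 + 15 − 38 = 1
  between Upland and Elm: 15 + 18 − 22 = 11
  between Elm and Hollow: 18 + 22 − 15 = 25
  between Hollow and Ivy: 22 + 38 − 30 = 30
Cheapest insertion is between Spruce and Upland, adding 1.
New total = 122 + 1 = 123.

+1 miles — insert Quarry between Spruce and Upland.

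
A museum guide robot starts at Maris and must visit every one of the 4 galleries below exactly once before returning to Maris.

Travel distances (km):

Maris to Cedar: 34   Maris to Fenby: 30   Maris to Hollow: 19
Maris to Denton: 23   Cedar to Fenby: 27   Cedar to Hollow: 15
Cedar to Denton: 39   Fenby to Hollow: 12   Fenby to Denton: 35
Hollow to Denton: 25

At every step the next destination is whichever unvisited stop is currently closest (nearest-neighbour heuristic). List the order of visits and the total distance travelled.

Total distance 120 km via the nearest-neighbour route Maris → Hollow → Fenby → Cedar → Denton → Maris.

Maris → [Hollow:19 / Denton:23 / Fenby:30 / Cedar:34] → Hollow (19)
Hollow → [Fenby:12 / Cedar:15 / Denton:25] → Fenby (12)
Fenby → [Cedar:27 / Denton:35] → Cedar (27)
Cedar → [Denton:39] → Denton (39)
Return Denton→Maris: 23.
Total = 19 + 12 + 27 + 39 + 23 = 120.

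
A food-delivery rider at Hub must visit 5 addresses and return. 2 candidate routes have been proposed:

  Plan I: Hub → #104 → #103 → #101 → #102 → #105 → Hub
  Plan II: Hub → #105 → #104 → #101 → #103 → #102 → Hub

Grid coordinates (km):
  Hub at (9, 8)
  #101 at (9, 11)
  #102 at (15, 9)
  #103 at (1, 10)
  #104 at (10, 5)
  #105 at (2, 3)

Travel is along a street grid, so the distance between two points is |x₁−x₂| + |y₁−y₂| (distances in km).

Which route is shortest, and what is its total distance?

Plan I: 4 + 14 + 9 + 8 + 19 + 12 = 66
Plan II: 12 + 10 + 7 + 9 + 15 + 7 = 60

Shortest is Plan II, total 60 km.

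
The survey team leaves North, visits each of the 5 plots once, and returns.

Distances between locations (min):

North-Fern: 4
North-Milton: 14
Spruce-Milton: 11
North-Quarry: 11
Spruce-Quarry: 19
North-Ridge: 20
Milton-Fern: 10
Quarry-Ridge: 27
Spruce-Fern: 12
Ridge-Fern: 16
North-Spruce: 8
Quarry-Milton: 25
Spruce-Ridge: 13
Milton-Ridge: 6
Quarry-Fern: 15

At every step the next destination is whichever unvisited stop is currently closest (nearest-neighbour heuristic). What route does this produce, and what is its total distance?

Nearest-neighbour total = 63 min; route North → Fern → Milton → Ridge → Spruce → Quarry → North.

At North the remaining stops are Fern 4, Spruce 8, Quarry 11, Milton 14, Ridge 20; go to Fern.
At Fern the remaining stops are Milton 10, Spruce 12, Quarry 15, Ridge 16; go to Milton.
At Milton the remaining stops are Ridge 6, Spruce 11, Quarry 25; go to Ridge.
At Ridge the remaining stops are Spruce 13, Quarry 27; go to Spruce.
At Spruce the remaining stops are Quarry 19; go to Quarry.
Return Quarry→North: 11.
Total = 4 + 10 + 6 + 13 + 19 + 11 = 63.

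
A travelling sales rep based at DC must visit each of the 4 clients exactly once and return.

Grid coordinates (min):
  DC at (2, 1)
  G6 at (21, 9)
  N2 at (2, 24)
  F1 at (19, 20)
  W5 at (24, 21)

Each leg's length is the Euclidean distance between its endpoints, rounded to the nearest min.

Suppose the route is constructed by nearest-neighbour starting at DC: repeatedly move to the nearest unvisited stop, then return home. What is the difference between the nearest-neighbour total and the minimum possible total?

The nearest-neighbour route is 4 min longer than optimal.

DC: G6=21, N2=23, F1=25, W5=30 ⇒ G6
G6: F1=11, W5=12, N2=24 ⇒ F1
F1: W5=5, N2=17 ⇒ W5
W5: N2=22 ⇒ N2
NN route DC → G6 → F1 → W5 → N2 → DC costs 82.
Optimal: DC → G6 → W5 → F1 → N2 → DC costs 78 (by enumerating all 12 distinct tours).
Excess = 82 − 78 = 4.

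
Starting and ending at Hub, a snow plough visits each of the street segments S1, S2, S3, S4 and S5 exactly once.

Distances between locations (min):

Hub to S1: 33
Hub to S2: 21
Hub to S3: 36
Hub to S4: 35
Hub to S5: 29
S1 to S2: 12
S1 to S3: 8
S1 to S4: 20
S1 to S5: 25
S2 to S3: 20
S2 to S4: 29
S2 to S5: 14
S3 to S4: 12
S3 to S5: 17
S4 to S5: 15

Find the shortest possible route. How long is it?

Minimum total distance: 97 min.

With 5 stops there are 5!/2 = 60 distinct round trips (a route and its reverse cost the same).
Hub-S1-S2-S3-S4-S5-Hub: 33+12+20+12+15+29 = 121
Hub-S1-S2-S3-S5-S4-Hub: 33+12+20+17+15+35 = 132
Hub-S1-S2-S4-S3-S5-Hub: 33+12+29+12+17+29 = 132
Hub-S1-S2-S4-S5-S3-Hub: 33+12+29+15+17+36 = 142
Hub-S1-S2-S5-S3-S4-Hub: 33+12+14+17+12+35 = 123
Hub-S1-S2-S5-S4-S3-Hub: 33+12+14+15+12+36 = 122
Hub-S1-S3-S2-S4-S5-Hub: 33+8+20+29+15+29 = 134
Hub-S1-S3-S2-S5-S4-Hub: 33+8+20+14+15+35 = 125
Hub-S1-S3-S4-S2-S5-Hub: 33+8+12+29+14+29 = 125
Hub-S1-S3-S4-S5-S2-Hub: 33+8+12+15+14+21 = 103
Hub-S1-S3-S5-S2-S4-Hub: 33+8+17+14+29+35 = 136
Hub-S1-S3-S5-S4-S2-Hub: 33+8+17+15+29+21 = 123
Hub-S1-S4-S2-S3-S5-Hub: 33+20+29+20+17+29 = 148
Hub-S1-S4-S2-S5-S3-Hub: 33+20+29+14+17+36 = 149
… (46 more)
Hub-S2-S1-S3-S4-S5-Hub: 21+12+8+12+15+29 = 97  ← best
The minimum is 97.
One optimal route: Hub → S2 → S1 → S3 → S4 → S5 → Hub (or its reverse).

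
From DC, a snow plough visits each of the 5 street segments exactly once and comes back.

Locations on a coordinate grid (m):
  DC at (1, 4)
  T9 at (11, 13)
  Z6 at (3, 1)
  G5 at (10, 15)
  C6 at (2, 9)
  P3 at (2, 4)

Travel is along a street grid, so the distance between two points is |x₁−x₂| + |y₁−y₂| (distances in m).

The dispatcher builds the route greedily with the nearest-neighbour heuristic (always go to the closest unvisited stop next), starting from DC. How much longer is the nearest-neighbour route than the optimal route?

2 m longer than the optimal tour.

DC: P3=1, Z6=5, C6=6, T9=19, G5=20 ⇒ P3
P3: Z6=4, C6=5, T9=18, G5=19 ⇒ Z6
Z6: C6=9, T9=20, G5=21 ⇒ C6
C6: T9=13, G5=14 ⇒ T9
T9: G5=3 ⇒ G5
NN route DC → P3 → Z6 → C6 → T9 → G5 → DC costs 50.
Optimal: DC → Z6 → T9 → G5 → C6 → P3 → DC costs 48 (by enumerating all 60 distinct tours).
Excess = 50 − 48 = 2.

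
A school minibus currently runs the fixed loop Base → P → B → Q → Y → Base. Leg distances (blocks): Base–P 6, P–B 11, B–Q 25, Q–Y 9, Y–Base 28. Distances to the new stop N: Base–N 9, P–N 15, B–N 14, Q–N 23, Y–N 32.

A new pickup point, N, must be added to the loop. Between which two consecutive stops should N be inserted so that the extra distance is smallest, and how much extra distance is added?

Adding 12 blocks by placing N on the B–Q leg.

Insertion cost between consecutive stops i–j is d(i,N) + d(N,j) − d(i,j):
  between Base and P: 9 + 15 − 6 = 18
  between P and B: 15 + 14 − 11 = 18
  between B and Q: 14 + 23 − 25 = 12
  between Q and Y: 23 + 32 − 9 = 46
  between Y and Base: 32 + 9 − 28 = 13
Cheapest insertion is between B and Q, adding 12.
New total = 79 + 12 = 91.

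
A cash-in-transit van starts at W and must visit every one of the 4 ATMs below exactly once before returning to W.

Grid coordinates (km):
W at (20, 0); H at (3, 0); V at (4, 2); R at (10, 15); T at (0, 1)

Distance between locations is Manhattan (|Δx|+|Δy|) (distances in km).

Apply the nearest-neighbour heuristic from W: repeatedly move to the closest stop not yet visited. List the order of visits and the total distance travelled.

Nearest-neighbour total = 74 km; route W → H → V → T → R → W.

From W: distances to unvisited — H=17, V=18, T=21, R=25. Nearest is H (17).
From H: distances to unvisited — V=3, T=4, R=22. Nearest is V (3).
From V: distances to unvisited — T=5, R=19. Nearest is T (5).
From T: distances to unvisited — R=24. Nearest is R (24).
Return R→W: 25.
Total = 17 + 3 + 5 + 24 + 25 = 74.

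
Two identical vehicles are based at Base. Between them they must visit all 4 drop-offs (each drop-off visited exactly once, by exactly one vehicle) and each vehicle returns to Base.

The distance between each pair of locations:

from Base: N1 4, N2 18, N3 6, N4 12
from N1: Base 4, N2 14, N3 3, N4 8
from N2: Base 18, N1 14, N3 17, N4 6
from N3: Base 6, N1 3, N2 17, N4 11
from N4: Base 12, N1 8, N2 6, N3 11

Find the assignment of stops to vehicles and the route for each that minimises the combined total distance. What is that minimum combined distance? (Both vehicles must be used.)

There are 2^3 − 1 = 7 ways to divide the 4 stops into two non-empty groups. For each, the best each vehicle can do is its own shortest tour through its group:
  {N1} + {N2, N3, N4}: 8 + 41 = 49
  {N2} + {N1, N3, N4}: 36 + 29 = 65
  {N1, N2} + {N3, N4}: 36 + 29 = 65
  {N3} + {N1, N2, N4}: 12 + 36 = 48
  {N1, N3} + {N2, N4}: 13 + 36 = 49
  {N2, N3} + {N1, N4}: 41 + 24 = 65
  … (7 splits in total)
Best: vehicle 1 Base → N3 → Base = 12; vehicle 2 Base → N1 → N2 → N4 → Base = 36; combined 48.

Minimum combined distance: 48.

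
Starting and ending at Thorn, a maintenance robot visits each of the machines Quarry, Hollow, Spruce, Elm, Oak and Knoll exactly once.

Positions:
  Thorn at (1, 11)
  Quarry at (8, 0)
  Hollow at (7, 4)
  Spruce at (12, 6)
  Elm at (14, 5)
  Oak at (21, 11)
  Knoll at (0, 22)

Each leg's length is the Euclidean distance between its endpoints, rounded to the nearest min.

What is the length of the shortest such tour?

66 min — the shortest possible round trip.

With 6 stops there are 6!/2 = 360 distinct round trips (a route and its reverse cost the same).
Thorn-Quarry-Hollow-Spruce-Elm-Oak-Knoll-Thorn: 13+4+5+2+9+24+11 = 68
Thorn-Quarry-Hollow-Spruce-Elm-Knoll-Oak-Thorn: 13+4+5+2+22+24+20 = 90
Thorn-Quarry-Hollow-Spruce-Oak-Elm-Knoll-Thorn: 13+4+5+10+9+22+11 = 74
Thorn-Quarry-Hollow-Spruce-Oak-Knoll-Elm-Thorn: 13+4+5+10+24+22+14 = 92
Thorn-Quarry-Hollow-Spruce-Knoll-Elm-Oak-Thorn: 13+4+5+20+22+9+20 = 93
Thorn-Quarry-Hollow-Spruce-Knoll-Oak-Elm-Thorn: 13+4+5+20+24+9+14 = 89
Thorn-Quarry-Hollow-Elm-Spruce-Oak-Knoll-Thorn: 13+4+7+2+10+24+11 = 71
Thorn-Quarry-Hollow-Elm-Spruce-Knoll-Oak-Thorn: 13+4+7+2+20+24+20 = 90
… (352 more)
Thorn-Hollow-Quarry-Spruce-Elm-Oak-Knoll-Thorn: 9+4+7+2+9+24+11 = 66  ← best
The minimum is 66.
One optimal route: Thorn → Hollow → Quarry → Spruce → Elm → Oak → Knoll → Thorn (or its reverse).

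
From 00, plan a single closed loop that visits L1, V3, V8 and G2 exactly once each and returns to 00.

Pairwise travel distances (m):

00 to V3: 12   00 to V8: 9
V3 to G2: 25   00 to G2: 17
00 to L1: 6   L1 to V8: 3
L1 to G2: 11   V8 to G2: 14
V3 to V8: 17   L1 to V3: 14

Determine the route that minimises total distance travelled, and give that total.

There are 12 distinct closed tours to check (reversals are equivalent).
00→L1→V3→V8→G2→00: 6+14+17+14+17 = 68
00→L1→V3→G2→V8→00: 6+14+25+14+9 = 68
00→L1→V8→V3→G2→00: 6+3+17+25+17 = 68
00→L1→V8→G2→V3→00: 6+3+14+25+12 = 60
00→L1→G2→V3→V8→00: 6+11+25+17+9 = 68
00→L1→G2→V8→V3→00: 6+11+14+17+12 = 60
00→V3→L1→V8→G2→00: 12+14+3+14+17 = 60
00→V3→L1→G2→V8→00: 12+14+11+14+9 = 60
00→V3→V8→L1→G2→00: 12+17+3+11+17 = 60
00→V3→G2→L1→V8→00: 12+25+11+3+9 = 60
00→V8→L1→V3→G2→00: 9+3+14+25+17 = 68
00→V8→V3→L1→G2→00: 9+17+14+11+17 = 68
The minimum is 60.
One optimal route: 00 → L1 → V8 → G2 → V3 → 00 (or its reverse).

Minimum total distance: 60 m.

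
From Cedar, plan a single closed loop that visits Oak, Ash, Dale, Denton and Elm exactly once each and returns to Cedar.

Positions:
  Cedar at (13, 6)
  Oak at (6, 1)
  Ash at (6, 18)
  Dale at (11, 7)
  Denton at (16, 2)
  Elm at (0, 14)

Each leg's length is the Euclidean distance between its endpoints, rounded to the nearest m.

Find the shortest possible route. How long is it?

With 5 stops there are 5!/2 = 60 distinct round trips (a route and its reverse cost the same).
Cedar-Oak-Ash-Dale-Denton-Elm-Cedar: 9+17+12+7+20+15 = 80
Cedar-Oak-Ash-Dale-Elm-Denton-Cedar: 9+17+12+13+20+5 = 76
Cedar-Oak-Ash-Denton-Dale-Elm-Cedar: 9+17+19+7+13+15 = 80
Cedar-Oak-Ash-Denton-Elm-Dale-Cedar: 9+17+19+20+13+2 = 80
Cedar-Oak-Ash-Elm-Dale-Denton-Cedar: 9+17+7+13+7+5 = 58
Cedar-Oak-Ash-Elm-Denton-Dale-Cedar: 9+17+7+20+7+2 = 62
Cedar-Oak-Dale-Ash-Denton-Elm-Cedar: 9+8+12+19+20+15 = 83
Cedar-Oak-Dale-Ash-Elm-Denton-Cedar: 9+8+12+7+20+5 = 61
Cedar-Oak-Dale-Denton-Ash-Elm-Cedar: 9+8+7+19+7+15 = 65
Cedar-Oak-Dale-Denton-Elm-Ash-Cedar: 9+8+7+20+7+14 = 65
Cedar-Oak-Dale-Elm-Ash-Denton-Cedar: 9+8+13+7+19+5 = 61
Cedar-Oak-Dale-Elm-Denton-Ash-Cedar: 9+8+13+20+19+14 = 83
Cedar-Oak-Denton-Ash-Dale-Elm-Cedar: 9+10+19+12+13+15 = 78
Cedar-Oak-Denton-Ash-Elm-Dale-Cedar: 9+10+19+7+13+2 = 60
… (46 more)
Cedar-Dale-Ash-Elm-Oak-Denton-Cedar: 2+12+7+14+10+5 = 50  ← best
The minimum is 50.
One optimal route: Cedar → Dale → Ash → Elm → Oak → Denton → Cedar (or its reverse).

50 m — the shortest possible round trip.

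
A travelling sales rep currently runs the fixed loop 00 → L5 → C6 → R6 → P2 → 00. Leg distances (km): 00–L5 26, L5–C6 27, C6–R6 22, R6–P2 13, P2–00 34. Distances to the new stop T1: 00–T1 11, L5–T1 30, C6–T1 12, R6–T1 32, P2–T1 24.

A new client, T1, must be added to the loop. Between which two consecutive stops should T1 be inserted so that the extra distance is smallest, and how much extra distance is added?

Adding 1 km by placing T1 on the P2–00 leg.

Insertion cost between consecutive stops i–j is d(i,T1) + d(T1,j) − d(i,j):
  between 00 and L5: 11 + 30 − 26 = 15
  between L5 and C6: 30 + 12 − 27 = 15
  between C6 and R6: 12 + 32 − 22 = 22
  between R6 and P2: 32 + 24 − 13 = 43
  between P2 and 00: 24 + 11 − 34 = 1
Cheapest insertion is between P2 and 00, adding 1.
New total = 122 + 1 = 123.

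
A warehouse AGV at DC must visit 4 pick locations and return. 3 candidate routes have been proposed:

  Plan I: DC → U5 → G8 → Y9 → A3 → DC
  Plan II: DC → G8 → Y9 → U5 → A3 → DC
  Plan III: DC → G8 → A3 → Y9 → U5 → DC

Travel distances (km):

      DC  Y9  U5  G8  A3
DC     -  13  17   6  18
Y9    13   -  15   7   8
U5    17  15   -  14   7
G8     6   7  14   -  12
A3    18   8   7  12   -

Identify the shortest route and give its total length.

Shortest is Plan II, total 53 km.

Plan I: 17 + 14 + 7 + 8 + 18 = 64
Plan II: 6 + 7 + 15 + 7 + 18 = 53
Plan III: 6 + 12 + 8 + 15 + 17 = 58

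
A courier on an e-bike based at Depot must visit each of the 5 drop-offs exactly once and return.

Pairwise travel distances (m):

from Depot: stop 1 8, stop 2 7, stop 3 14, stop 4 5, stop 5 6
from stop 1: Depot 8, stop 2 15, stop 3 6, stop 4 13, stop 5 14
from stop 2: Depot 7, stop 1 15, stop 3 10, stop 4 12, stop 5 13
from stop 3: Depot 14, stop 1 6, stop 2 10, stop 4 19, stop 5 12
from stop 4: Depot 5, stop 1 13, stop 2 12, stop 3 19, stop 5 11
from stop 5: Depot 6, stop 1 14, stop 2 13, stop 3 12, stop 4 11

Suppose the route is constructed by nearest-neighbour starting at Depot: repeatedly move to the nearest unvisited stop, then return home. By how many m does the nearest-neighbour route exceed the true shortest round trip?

Depot: stop 4=5, stop 5=6, stop 2=7, stop 1=8, stop 3=14 ⇒ stop 4
stop 4: stop 5=11, stop 2=12, stop 1=13, stop 3=19 ⇒ stop 5
stop 5: stop 3=12, stop 2=13, stop 1=14 ⇒ stop 3
stop 3: stop 1=6, stop 2=10 ⇒ stop 1
stop 1: stop 2=15 ⇒ stop 2
NN route Depot → stop 4 → stop 5 → stop 3 → stop 1 → stop 2 → Depot costs 56.
Optimal: Depot → stop 1 → stop 3 → stop 2 → stop 4 → stop 5 → Depot costs 53 (by enumerating all 60 distinct tours).
Excess = 56 − 53 = 3.

Excess over optimum: 3 m.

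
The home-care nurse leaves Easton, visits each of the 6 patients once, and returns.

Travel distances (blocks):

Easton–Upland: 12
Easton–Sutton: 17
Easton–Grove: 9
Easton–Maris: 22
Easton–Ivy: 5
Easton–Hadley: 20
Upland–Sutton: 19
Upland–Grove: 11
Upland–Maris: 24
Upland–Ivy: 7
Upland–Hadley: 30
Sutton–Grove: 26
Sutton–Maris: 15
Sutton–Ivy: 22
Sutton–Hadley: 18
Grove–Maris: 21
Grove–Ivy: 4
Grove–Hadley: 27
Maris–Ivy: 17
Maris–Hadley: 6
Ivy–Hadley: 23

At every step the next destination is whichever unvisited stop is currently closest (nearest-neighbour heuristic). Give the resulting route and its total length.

Easton → [Ivy:5 / Grove:9 / Upland:12 / Sutton:17 / Hadley:20 / Maris:22] → Ivy (5)
Ivy → [Grove:4 / Upland:7 / Maris:17 / Sutton:22 / Hadley:23] → Grove (4)
Grove → [Upland:11 / Maris:21 / Sutton:26 / Hadley:27] → Upland (11)
Upland → [Sutton:19 / Maris:24 / Hadley:30] → Sutton (19)
Sutton → [Maris:15 / Hadley:18] → Maris (15)
Maris → [Hadley:6] → Hadley (6)
Return Hadley→Easton: 20.
Total = 5 + 4 + 11 + 19 + 15 + 6 + 20 = 80.

Nearest-neighbour total = 80 blocks; route Easton → Ivy → Grove → Upland → Sutton → Maris → Hadley → Easton.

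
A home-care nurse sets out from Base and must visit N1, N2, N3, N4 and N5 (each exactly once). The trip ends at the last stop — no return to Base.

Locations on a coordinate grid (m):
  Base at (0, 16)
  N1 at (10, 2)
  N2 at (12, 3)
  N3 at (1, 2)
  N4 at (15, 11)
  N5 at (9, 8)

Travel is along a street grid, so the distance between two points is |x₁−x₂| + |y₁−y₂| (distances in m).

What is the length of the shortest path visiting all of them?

There are 5! = 120 possible orderings.
Base→N1→N2→N3→N4→N5: 24+3+12+23+9 = 71
Base→N1→N2→N3→N5→N4: 24+3+12+14+9 = 62
Base→N1→N2→N4→N3→N5: 24+3+11+23+14 = 75
Base→N1→N2→N4→N5→N3: 24+3+11+9+14 = 61
Base→N1→N2→N5→N3→N4: 24+3+8+14+23 = 72
Base→N1→N2→N5→N4→N3: 24+3+8+9+23 = 67
Base→N1→N3→N2→N4→N5: 24+9+12+11+9 = 65
Base→N1→N3→N2→N5→N4: 24+9+12+8+9 = 62
Base→N1→N3→N4→N2→N5: 24+9+23+11+8 = 75
Base→N1→N3→N4→N5→N2: 24+9+23+9+8 = 73
Base→N1→N3→N5→N2→N4: 24+9+14+8+11 = 66
Base→N1→N3→N5→N4→N2: 24+9+14+9+11 = 67
Base→N1→N4→N2→N3→N5: 24+14+11+12+14 = 75
Base→N1→N4→N2→N5→N3: 24+14+11+8+14 = 71
… (106 more)
Base→N3→N1→N2→N5→N4: 15+9+3+8+9 = 44  ← best
The minimum is 44.
One shortest path: Base → N3 → N1 → N2 → N5 → N4.

Shortest open route: 44 m.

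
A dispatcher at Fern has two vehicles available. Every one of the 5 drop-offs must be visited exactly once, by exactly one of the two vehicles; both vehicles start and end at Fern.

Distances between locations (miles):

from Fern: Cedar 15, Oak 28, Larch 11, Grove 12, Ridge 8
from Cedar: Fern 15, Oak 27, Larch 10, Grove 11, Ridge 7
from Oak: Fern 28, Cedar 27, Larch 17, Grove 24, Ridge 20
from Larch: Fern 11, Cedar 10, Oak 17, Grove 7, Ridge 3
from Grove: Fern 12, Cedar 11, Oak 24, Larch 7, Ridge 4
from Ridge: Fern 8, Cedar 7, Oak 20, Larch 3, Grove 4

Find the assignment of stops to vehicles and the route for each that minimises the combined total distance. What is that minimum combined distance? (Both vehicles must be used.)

94 miles — the smallest possible combined total.

Check every non-empty split of the stops between the two vehicles; for each half take its own optimal tour:
  {Cedar} + {Oak, Larch, Grove, Ridge}: 30 + 64 = 94
  {Oak} + {Cedar, Larch, Grove, Ridge}: 56 + 44 = 100
  {Cedar, Oak} + {Larch, Grove, Ridge}: 70 + 30 = 100
  {Larch} + {Cedar, Oak, Grove, Ridge}: 22 + 78 = 100
  {Cedar, Larch} + {Oak, Grove, Ridge}: 36 + 64 = 100
  {Oak, Larch} + {Cedar, Grove, Ridge}: 56 + 38 = 94
  … (15 splits in total)
Best: vehicle 1 Fern → Cedar → Fern = 30; vehicle 2 Fern → Oak → Larch → Grove → Ridge → Fern = 64; combined 94.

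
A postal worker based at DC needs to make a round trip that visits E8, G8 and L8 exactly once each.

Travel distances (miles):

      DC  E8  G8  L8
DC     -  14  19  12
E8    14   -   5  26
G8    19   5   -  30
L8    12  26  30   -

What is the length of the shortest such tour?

Shortest round trip = 61 miles.

With 3 stops there are 3!/2 = 3 distinct round trips (a route and its reverse cost the same).
DC → E8 → G8 → L8 → DC: 14+5+30+12 = 61
DC → E8 → L8 → G8 → DC: 14+26+30+19 = 89
DC → G8 → E8 → L8 → DC: 19+5+26+12 = 62
The minimum is 61.
One optimal route: DC → E8 → G8 → L8 → DC (or its reverse).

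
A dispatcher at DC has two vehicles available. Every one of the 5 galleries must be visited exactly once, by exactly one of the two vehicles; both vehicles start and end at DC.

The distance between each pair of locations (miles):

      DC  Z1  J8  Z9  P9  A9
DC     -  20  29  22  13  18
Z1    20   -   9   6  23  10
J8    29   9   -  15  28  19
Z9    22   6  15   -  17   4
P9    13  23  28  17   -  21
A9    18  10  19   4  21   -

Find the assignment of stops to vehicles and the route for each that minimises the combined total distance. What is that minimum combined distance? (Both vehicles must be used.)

There are 2^4 − 1 = 15 ways to divide the 5 stops into two non-empty groups. For each, the best each vehicle can do is its own shortest tour through its group:
  {Z1} + {J8, Z9, P9, A9}: 40 + 78 = 118
  {J8} + {Z1, Z9, P9, A9}: 58 + 64 = 122
  {Z1, J8} + {Z9, P9, A9}: 58 + 52 = 110
  {Z9} + {Z1, J8, P9, A9}: 44 + 78 = 122
  {Z1, Z9} + {J8, P9, A9}: 48 + 78 = 126
  {J8, Z9} + {Z1, P9, A9}: 66 + 64 = 130
  … (15 splits in total)
  {P9} + {Z1, J8, Z9, A9}: 26 + 66 = 92  ← best
Best: vehicle 1 DC → P9 → DC = 26; vehicle 2 DC → Z1 → J8 → Z9 → A9 → DC = 66; combined 92.

Minimum combined distance: 92 miles.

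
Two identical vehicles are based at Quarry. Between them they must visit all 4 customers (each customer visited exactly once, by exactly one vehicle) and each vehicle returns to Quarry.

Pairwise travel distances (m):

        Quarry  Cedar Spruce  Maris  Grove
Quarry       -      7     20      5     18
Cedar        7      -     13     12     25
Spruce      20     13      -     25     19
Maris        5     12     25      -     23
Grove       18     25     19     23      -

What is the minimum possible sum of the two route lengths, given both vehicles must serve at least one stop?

Minimum combined distance: 67 m.

Check every non-empty split of the stops between the two vehicles; for each half take its own optimal tour:
  {Cedar} + {Spruce, Maris, Grove}: 14 + 67 = 81
  {Spruce} + {Cedar, Maris, Grove}: 40 + 60 = 100
  {Cedar, Spruce} + {Maris, Grove}: 40 + 46 = 86
  {Maris} + {Cedar, Spruce, Grove}: 10 + 57 = 67
  {Cedar, Maris} + {Spruce, Grove}: 24 + 57 = 81
  {Spruce, Maris} + {Cedar, Grove}: 50 + 50 = 100
  … (7 splits in total)
Best: vehicle 1 Quarry → Maris → Quarry = 10; vehicle 2 Quarry → Cedar → Spruce → Grove → Quarry = 57; combined 67.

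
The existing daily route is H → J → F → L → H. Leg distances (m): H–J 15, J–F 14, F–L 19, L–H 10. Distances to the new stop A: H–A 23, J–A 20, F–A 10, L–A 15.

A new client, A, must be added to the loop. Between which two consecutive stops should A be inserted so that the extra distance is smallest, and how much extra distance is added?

Adding 6 m by placing A on the F–L leg.

Insertion cost between consecutive stops i–j is d(i,A) + d(A,j) − d(i,j):
  between H and J: 23 + 20 − 15 = 28
  between J and F: 20 + 10 − 14 = 16
  between F and L: 10 + 15 − 19 = 6
  between L and H: 15 + 23 − 10 = 28
Cheapest insertion is between F and L, adding 6.
New total = 58 + 6 = 64.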